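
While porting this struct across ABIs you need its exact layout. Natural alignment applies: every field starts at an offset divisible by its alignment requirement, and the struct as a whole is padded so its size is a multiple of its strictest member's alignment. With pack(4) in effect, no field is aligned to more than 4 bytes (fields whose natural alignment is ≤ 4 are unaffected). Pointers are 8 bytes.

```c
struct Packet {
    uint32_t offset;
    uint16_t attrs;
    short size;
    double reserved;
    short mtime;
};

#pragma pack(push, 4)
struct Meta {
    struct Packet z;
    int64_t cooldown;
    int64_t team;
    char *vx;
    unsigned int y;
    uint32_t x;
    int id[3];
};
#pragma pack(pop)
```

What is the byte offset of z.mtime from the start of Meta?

16

Packet: offset at 0 (size 4, align 4) → ends 4; attrs at 4 (size 2, align 2) → ends 6; size at 6 (size 2, align 2) → ends 8; reserved at 8 (size 8, align 8) → ends 16; mtime at 16 (size 2, align 2) → ends 18; tail pad 6 to reach multiple of 8; total 24 bytes, alignment 8
z at 0 (size 24, align 4) → ends 24
within Packet: mtime at 16
0 + 16 = 16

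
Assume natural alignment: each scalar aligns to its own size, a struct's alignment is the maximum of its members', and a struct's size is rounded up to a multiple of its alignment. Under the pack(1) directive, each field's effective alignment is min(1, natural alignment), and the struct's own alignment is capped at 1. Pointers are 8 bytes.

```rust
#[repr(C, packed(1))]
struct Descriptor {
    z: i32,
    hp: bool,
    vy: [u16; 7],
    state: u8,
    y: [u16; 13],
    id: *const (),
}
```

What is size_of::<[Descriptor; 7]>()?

0..4  z  (4B, 1-aligned)
4..5  hp  (1B, 1-aligned)
5..19  vy  (14B, 1-aligned)
19..20  state  (1B, 1-aligned)
20..46  y  (26B, 1-aligned)
46..54  id  (8B, 1-aligned)
sizeof = 54, alignof = 1
array of 7: 7 × 54 = 378

378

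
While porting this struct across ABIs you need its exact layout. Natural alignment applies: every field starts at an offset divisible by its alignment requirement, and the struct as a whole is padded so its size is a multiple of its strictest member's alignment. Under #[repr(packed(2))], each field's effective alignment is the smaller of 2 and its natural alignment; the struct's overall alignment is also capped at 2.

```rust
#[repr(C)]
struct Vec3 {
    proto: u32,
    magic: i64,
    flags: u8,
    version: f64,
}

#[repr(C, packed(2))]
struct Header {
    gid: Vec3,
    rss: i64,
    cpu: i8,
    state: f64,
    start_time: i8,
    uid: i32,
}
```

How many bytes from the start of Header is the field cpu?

40

Vec3: 0..4  proto  (4B, 4-aligned); 4..8  -- padding (4B); 8..16  magic  (8B, 8-aligned); 16..17  flags  (1B, 1-aligned); 17..24  -- padding (7B); 24..32  version  (8B, 8-aligned); sizeof = 32, alignof = 8
0..32  gid  (32B, 2-aligned)
32..40  rss  (8B, 2-aligned)
40..41  cpu  (1B, 1-aligned)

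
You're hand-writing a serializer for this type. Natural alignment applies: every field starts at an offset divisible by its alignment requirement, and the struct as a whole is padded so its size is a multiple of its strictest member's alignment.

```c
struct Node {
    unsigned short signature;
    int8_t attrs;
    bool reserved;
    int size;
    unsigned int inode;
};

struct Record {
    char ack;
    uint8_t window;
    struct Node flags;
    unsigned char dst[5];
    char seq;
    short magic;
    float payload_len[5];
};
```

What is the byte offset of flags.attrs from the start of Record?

6

Node: @0: signature [2B, align 2] → 2; @2: attrs [1B, align 1] → 3; @3: reserved [1B, align 1] → 4; @4: size [4B, align 4] → 8; @8: inode [4B, align 4] → 12; size 12, align 4
@0: ack [1B, align 1] → 1
@1: window [1B, align 1] → 2
+2 pad (align 4)
@4: flags [12B, align 4] → 16
within Node: attrs at 2
4 + 2 = 6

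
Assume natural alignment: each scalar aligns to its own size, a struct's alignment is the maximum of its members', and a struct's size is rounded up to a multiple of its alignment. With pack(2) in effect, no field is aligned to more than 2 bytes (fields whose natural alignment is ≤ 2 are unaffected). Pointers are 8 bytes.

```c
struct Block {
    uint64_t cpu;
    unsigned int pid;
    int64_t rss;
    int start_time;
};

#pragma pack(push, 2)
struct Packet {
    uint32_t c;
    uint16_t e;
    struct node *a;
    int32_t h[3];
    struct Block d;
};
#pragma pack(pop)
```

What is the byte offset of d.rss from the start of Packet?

42

Block: @0: cpu [8B, align 8] → 8; @8: pid [4B, align 4] → 12; +4 pad (align 8); @16: rss [8B, align 8] → 24; @24: start_time [4B, align 4] → 28; +4 tail pad (align 8); size 32, align 8
@0: c [4B, align 2] → 4
@4: e [2B, align 2] → 6
@6: a [8B, align 2] → 14
@14: h [12B, align 2] → 26
@26: d [32B, align 2] → 58
within Block: rss at 16
26 + 16 = 42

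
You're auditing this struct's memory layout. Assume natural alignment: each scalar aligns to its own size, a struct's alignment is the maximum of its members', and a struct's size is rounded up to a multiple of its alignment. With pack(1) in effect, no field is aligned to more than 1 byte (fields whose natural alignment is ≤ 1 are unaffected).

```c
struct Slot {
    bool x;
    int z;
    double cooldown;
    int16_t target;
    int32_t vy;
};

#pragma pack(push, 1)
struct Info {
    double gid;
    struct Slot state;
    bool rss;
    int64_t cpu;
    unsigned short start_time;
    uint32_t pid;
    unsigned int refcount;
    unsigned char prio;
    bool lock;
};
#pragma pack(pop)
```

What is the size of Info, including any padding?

Slot: @0: x [1B, align 1] → 1; +3 pad (align 4); @4: z [4B, align 4] → 8; @8: cooldown [8B, align 8] → 16; @16: target [2B, align 2] → 18; +2 pad (align 4); @20: vy [4B, align 4] → 24; size 24, align 8
@0: gid [8B, align 1] → 8
@8: state [24B, align 1] → 32
@32: rss [1B, align 1] → 33
@33: cpu [8B, align 1] → 41
@41: start_time [2B, align 1] → 43
@43: pid [4B, align 1] → 47
@47: refcount [4B, align 1] → 51
@51: prio [1B, align 1] → 52
@52: lock [1B, align 1] → 53
size 53, align 1

53 bytes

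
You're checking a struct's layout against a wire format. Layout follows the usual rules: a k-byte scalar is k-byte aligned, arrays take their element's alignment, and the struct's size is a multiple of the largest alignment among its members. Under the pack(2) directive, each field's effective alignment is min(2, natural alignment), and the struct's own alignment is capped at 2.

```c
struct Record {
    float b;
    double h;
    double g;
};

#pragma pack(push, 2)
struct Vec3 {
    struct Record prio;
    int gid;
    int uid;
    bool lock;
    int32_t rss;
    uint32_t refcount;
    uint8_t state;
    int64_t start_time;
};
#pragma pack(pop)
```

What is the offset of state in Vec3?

Record: @0: b [4B, align 4] → 4; +4 pad (align 8); @8: h [8B, align 8] → 16; @16: g [8B, align 8] → 24; size 24, align 8
@0: prio [24B, align 2] → 24
@24: gid [4B, align 2] → 28
@28: uid [4B, align 2] → 32
@32: lock [1B, align 1] → 33
+1 pad (align 2)
@34: rss [4B, align 2] → 38
@38: refcount [4B, align 2] → 42
@42: state [1B, align 1] → 43

42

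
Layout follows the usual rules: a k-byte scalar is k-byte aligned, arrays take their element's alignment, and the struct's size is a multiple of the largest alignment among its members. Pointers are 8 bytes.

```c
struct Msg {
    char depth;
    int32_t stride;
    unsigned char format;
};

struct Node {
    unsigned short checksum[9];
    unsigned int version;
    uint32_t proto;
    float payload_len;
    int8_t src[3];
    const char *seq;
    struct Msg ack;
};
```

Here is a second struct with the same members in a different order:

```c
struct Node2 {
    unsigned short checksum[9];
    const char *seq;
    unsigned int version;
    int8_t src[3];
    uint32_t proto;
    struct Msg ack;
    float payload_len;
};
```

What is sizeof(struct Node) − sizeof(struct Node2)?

0

Msg: depth at 0 (size 1, align 1) → ends 1; pad 3 to align 4 for stride; stride at 4 (size 4, align 4) → ends 8; format at 8 (size 1, align 1) → ends 9; tail pad 3 to reach multiple of 4; total 12 bytes, alignment 4
checksum at 0 (size 18, align 2) → ends 18
pad 2 to align 4 for version
version at 20 (size 4, align 4) → ends 24
proto at 24 (size 4, align 4) → ends 28
payload_len at 28 (size 4, align 4) → ends 32
src at 32 (size 3, align 1) → ends 35
pad 5 to align 8 for seq
seq at 40 (size 8, align 8) → ends 48
ack at 48 (size 12, align 4) → ends 60
tail pad 4 to reach multiple of 8
total 64 bytes, alignment 8
— Node2 —
checksum at 0 (size 18, align 2) → ends 18
pad 6 to align 8 for seq
seq at 24 (size 8, align 8) → ends 32
version at 32 (size 4, align 4) → ends 36
src at 36 (size 3, align 1) → ends 39
pad 1 to align 4 for proto
proto at 40 (size 4, align 4) → ends 44
ack at 44 (size 12, align 4) → ends 56
payload_len at 56 (size 4, align 4) → ends 60
tail pad 4 to reach multiple of 8
total 64 bytes, alignment 8
64 − 64 = 0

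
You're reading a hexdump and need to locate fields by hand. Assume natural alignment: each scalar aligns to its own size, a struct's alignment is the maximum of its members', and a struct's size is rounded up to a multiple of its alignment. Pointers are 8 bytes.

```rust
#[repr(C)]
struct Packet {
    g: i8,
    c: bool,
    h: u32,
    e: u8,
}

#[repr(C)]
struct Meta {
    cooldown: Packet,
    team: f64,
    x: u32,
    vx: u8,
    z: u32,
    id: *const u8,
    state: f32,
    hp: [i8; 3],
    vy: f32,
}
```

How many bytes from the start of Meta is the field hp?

52

Packet: g at 0 (size 1, align 1) → ends 1; c at 1 (size 1, align 1) → ends 2; pad 2 to align 4 for h; h at 4 (size 4, align 4) → ends 8; e at 8 (size 1, align 1) → ends 9; tail pad 3 to reach multiple of 4; total 12 bytes, alignment 4
cooldown at 0 (size 12, align 4) → ends 12
pad 4 to align 8 for team
team at 16 (size 8, align 8) → ends 24
x at 24 (size 4, align 4) → ends 28
vx at 28 (size 1, align 1) → ends 29
pad 3 to align 4 for z
z at 32 (size 4, align 4) → ends 36
pad 4 to align 8 for id
id at 40 (size 8, align 8) → ends 48
state at 48 (size 4, align 4) → ends 52
hp at 52 (size 3, align 1) → ends 55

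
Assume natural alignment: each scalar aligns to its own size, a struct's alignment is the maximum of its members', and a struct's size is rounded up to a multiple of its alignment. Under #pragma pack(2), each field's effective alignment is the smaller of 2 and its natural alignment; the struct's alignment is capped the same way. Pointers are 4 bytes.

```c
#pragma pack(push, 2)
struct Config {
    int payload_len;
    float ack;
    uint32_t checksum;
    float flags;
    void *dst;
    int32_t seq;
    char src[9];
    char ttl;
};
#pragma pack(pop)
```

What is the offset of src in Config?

payload_len at 0 (size 4, align 2) → ends 4
ack at 4 (size 4, align 2) → ends 8
checksum at 8 (size 4, align 2) → ends 12
flags at 12 (size 4, align 2) → ends 16
dst at 16 (size 4, align 2) → ends 20
seq at 20 (size 4, align 2) → ends 24
src at 24 (size 9, align 1) → ends 33

24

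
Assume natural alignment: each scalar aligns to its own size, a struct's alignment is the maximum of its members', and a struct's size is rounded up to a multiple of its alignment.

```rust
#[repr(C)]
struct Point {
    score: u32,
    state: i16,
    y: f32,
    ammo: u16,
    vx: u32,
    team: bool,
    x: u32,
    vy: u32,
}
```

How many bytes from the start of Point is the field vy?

@0: score [4B, align 4] → 4
@4: state [2B, align 2] → 6
+2 pad (align 4)
@8: y [4B, align 4] → 12
@12: ammo [2B, align 2] → 14
+2 pad (align 4)
@16: vx [4B, align 4] → 20
@20: team [1B, align 1] → 21
+3 pad (align 4)
@24: x [4B, align 4] → 28
@28: vy [4B, align 4] → 32

28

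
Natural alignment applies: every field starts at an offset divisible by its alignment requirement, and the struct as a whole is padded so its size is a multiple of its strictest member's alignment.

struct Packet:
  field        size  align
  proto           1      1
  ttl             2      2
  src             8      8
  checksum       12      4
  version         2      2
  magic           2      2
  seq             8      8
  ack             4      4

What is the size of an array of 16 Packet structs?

768

0..1  proto  (1B, 1-aligned)
1..2  -- padding (1B)
2..4  ttl  (2B, 2-aligned)
4..8  -- padding (4B)
8..16  src  (8B, 8-aligned)
16..28  checksum  (12B, 4-aligned)
28..30  version  (2B, 2-aligned)
30..32  magic  (2B, 2-aligned)
32..40  seq  (8B, 8-aligned)
40..44  ack  (4B, 4-aligned)
44..48  -- tail padding (4B)
sizeof = 48, alignof = 8
array of 16: 16 × 48 = 768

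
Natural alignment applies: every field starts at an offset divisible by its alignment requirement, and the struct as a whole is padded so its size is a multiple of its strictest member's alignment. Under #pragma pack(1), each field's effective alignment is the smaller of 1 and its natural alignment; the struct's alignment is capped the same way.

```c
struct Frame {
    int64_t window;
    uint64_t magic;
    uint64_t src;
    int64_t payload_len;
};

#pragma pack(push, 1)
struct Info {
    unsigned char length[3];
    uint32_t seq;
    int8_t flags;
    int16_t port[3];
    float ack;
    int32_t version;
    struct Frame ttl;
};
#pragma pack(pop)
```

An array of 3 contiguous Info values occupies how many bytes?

162

Frame: @0: window [8B, align 8] → 8; @8: magic [8B, align 8] → 16; @16: src [8B, align 8] → 24; @24: payload_len [8B, align 8] → 32; size 32, align 8
@0: length [3B, align 1] → 3
@3: seq [4B, align 1] → 7
@7: flags [1B, align 1] → 8
@8: port [6B, align 1] → 14
@14: ack [4B, align 1] → 18
@18: version [4B, align 1] → 22
@22: ttl [32B, align 1] → 54
size 54, align 1
array of 3: 3 × 54 = 162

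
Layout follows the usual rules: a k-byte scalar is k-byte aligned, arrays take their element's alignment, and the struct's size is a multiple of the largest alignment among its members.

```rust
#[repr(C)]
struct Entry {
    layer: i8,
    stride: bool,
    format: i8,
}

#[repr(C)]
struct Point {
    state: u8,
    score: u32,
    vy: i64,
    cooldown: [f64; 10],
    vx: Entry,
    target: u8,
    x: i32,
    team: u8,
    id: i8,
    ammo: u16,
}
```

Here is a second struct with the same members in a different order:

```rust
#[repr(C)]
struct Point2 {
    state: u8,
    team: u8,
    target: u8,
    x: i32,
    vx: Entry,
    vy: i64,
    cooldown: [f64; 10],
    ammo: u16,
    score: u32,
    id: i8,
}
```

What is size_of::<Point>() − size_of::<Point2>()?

Entry: 0..1  layer  (1B, 1-aligned); 1..2  stride  (1B, 1-aligned); 2..3  format  (1B, 1-aligned); sizeof = 3, alignof = 1
0..1  state  (1B, 1-aligned)
1..4  -- padding (3B)
4..8  score  (4B, 4-aligned)
8..16  vy  (8B, 8-aligned)
16..96  cooldown  (80B, 8-aligned)
96..99  vx  (3B, 1-aligned)
99..100  target  (1B, 1-aligned)
100..104  x  (4B, 4-aligned)
104..105  team  (1B, 1-aligned)
105..106  id  (1B, 1-aligned)
106..108  ammo  (2B, 2-aligned)
108..112  -- tail padding (4B)
sizeof = 112, alignof = 8
— Point2 —
0..1  state  (1B, 1-aligned)
1..2  team  (1B, 1-aligned)
2..3  target  (1B, 1-aligned)
3..4  -- padding (1B)
4..8  x  (4B, 4-aligned)
8..11  vx  (3B, 1-aligned)
11..16  -- padding (5B)
16..24  vy  (8B, 8-aligned)
24..104  cooldown  (80B, 8-aligned)
104..106  ammo  (2B, 2-aligned)
106..108  -- padding (2B)
108..112  score  (4B, 4-aligned)
112..113  id  (1B, 1-aligned)
113..120  -- tail padding (7B)
sizeof = 120, alignof = 8
112 − 120 = -8

-8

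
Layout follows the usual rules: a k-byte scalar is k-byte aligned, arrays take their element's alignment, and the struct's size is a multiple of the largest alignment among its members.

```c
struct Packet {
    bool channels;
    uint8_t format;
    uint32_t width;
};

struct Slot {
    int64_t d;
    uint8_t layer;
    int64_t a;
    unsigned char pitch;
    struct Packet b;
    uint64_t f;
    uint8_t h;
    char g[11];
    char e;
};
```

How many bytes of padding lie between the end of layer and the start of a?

7

Packet: 0..1  channels  (1B, 1-aligned); 1..2  format  (1B, 1-aligned); 2..4  -- padding (2B); 4..8  width  (4B, 4-aligned); sizeof = 8, alignof = 4
0..8  d  (8B, 8-aligned)
8..9  layer  (1B, 1-aligned)
9..16  -- padding (7B)
16..24  a  (8B, 8-aligned)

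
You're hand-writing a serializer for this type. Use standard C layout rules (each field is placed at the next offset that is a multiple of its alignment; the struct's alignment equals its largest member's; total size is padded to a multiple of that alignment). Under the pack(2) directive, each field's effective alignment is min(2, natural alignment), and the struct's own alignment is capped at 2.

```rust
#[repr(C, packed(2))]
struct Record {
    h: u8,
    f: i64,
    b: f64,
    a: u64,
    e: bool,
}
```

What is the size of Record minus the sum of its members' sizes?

2

0..1  h  (1B, 1-aligned)
1..2  -- padding (1B)
2..10  f  (8B, 2-aligned)
10..18  b  (8B, 2-aligned)
18..26  a  (8B, 2-aligned)
26..27  e  (1B, 1-aligned)
27..28  -- tail padding (1B)
sizeof = 28, alignof = 2
data bytes 26, size 28 → padding 2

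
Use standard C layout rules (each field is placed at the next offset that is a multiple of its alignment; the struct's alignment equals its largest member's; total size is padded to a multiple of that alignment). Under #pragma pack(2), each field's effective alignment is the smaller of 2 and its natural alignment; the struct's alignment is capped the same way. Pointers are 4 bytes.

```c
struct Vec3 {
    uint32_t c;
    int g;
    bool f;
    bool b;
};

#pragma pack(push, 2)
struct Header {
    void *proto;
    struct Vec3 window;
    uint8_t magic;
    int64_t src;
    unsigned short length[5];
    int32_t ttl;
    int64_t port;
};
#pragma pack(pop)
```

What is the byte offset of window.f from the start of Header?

12

Vec3: 0..4  c  (4B, 4-aligned); 4..8  g  (4B, 4-aligned); 8..9  f  (1B, 1-aligned); 9..10  b  (1B, 1-aligned); 10..12  -- tail padding (2B); sizeof = 12, alignof = 4
0..4  proto  (4B, 2-aligned)
4..16  window  (12B, 2-aligned)
within Vec3: f at 8
4 + 8 = 12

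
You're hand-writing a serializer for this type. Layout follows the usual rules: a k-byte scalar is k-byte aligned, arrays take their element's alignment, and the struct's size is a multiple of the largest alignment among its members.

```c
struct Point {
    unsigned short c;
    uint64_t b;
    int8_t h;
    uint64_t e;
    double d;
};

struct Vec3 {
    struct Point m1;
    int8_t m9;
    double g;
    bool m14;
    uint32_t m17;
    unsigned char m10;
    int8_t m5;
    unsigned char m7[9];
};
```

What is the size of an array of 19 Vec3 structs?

1520

Point: @0: c [2B, align 2] → 2; +6 pad (align 8); @8: b [8B, align 8] → 16; @16: h [1B, align 1] → 17; +7 pad (align 8); @24: e [8B, align 8] → 32; @32: d [8B, align 8] → 40; size 40, align 8
@0: m1 [40B, align 8] → 40
@40: m9 [1B, align 1] → 41
+7 pad (align 8)
@48: g [8B, align 8] → 56
@56: m14 [1B, align 1] → 57
+3 pad (align 4)
@60: m17 [4B, align 4] → 64
@64: m10 [1B, align 1] → 65
@65: m5 [1B, align 1] → 66
@66: m7 [9B, align 1] → 75
+5 tail pad (align 8)
size 80, align 8
array of 19: 19 × 80 = 1520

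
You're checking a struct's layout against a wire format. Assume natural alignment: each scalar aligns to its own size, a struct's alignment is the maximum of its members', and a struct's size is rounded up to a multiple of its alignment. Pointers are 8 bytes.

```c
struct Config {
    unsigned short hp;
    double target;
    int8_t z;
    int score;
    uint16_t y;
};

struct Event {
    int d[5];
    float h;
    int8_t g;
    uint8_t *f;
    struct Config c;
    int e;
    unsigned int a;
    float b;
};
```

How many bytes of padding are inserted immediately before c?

Config: 0..2  hp  (2B, 2-aligned); 2..8  -- padding (6B); 8..16  target  (8B, 8-aligned); 16..17  z  (1B, 1-aligned); 17..20  -- padding (3B); 20..24  score  (4B, 4-aligned); 24..26  y  (2B, 2-aligned); 26..32  -- tail padding (6B); sizeof = 32, alignof = 8
0..20  d  (20B, 4-aligned)
20..24  h  (4B, 4-aligned)
24..25  g  (1B, 1-aligned)
25..32  -- padding (7B)
32..40  f  (8B, 8-aligned)
40..72  c  (32B, 8-aligned)

0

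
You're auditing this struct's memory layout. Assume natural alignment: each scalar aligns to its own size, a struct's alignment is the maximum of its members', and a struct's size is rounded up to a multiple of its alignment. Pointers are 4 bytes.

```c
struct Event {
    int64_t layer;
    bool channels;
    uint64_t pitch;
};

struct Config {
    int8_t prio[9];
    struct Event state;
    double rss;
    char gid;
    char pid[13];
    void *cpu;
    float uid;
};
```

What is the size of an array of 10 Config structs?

720

Event: 0..8  layer  (8B, 8-aligned); 8..9  channels  (1B, 1-aligned); 9..16  -- padding (7B); 16..24  pitch  (8B, 8-aligned); sizeof = 24, alignof = 8
0..9  prio  (9B, 1-aligned)
9..16  -- padding (7B)
16..40  state  (24B, 8-aligned)
40..48  rss  (8B, 8-aligned)
48..49  gid  (1B, 1-aligned)
49..62  pid  (13B, 1-aligned)
62..64  -- padding (2B)
64..68  cpu  (4B, 4-aligned)
68..72  uid  (4B, 4-aligned)
sizeof = 72, alignof = 8
array of 10: 10 × 72 = 720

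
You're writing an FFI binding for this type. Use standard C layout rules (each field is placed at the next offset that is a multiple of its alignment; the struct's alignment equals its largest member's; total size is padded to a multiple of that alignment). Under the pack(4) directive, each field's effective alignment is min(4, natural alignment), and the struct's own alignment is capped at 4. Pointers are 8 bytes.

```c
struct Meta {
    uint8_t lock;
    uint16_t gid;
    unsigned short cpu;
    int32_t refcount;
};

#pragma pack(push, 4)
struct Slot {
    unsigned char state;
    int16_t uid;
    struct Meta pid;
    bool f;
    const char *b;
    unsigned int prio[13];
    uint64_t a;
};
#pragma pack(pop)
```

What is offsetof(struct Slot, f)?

16

Meta: lock at 0 (size 1, align 1) → ends 1; pad 1 to align 2 for gid; gid at 2 (size 2, align 2) → ends 4; cpu at 4 (size 2, align 2) → ends 6; pad 2 to align 4 for refcount; refcount at 8 (size 4, align 4) → ends 12; total 12 bytes, alignment 4
state at 0 (size 1, align 1) → ends 1
pad 1 to align 2 for uid
uid at 2 (size 2, align 2) → ends 4
pid at 4 (size 12, align 4) → ends 16
f at 16 (size 1, align 1) → ends 17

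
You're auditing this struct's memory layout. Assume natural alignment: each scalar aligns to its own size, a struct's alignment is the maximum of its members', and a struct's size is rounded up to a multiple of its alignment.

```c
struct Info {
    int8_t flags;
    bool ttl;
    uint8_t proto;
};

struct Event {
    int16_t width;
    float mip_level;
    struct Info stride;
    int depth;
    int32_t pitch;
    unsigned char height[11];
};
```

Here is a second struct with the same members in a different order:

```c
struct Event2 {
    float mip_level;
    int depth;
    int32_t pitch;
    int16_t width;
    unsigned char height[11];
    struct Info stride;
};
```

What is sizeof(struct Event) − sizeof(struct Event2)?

4

Info: @0: flags [1B, align 1] → 1; @1: ttl [1B, align 1] → 2; @2: proto [1B, align 1] → 3; size 3, align 1
@0: width [2B, align 2] → 2
+2 pad (align 4)
@4: mip_level [4B, align 4] → 8
@8: stride [3B, align 1] → 11
+1 pad (align 4)
@12: depth [4B, align 4] → 16
@16: pitch [4B, align 4] → 20
@20: height [11B, align 1] → 31
+1 tail pad (align 4)
size 32, align 4
— Event2 —
@0: mip_level [4B, align 4] → 4
@4: depth [4B, align 4] → 8
@8: pitch [4B, align 4] → 12
@12: width [2B, align 2] → 14
@14: height [11B, align 1] → 25
@25: stride [3B, align 1] → 28
size 28, align 4
32 − 28 = 4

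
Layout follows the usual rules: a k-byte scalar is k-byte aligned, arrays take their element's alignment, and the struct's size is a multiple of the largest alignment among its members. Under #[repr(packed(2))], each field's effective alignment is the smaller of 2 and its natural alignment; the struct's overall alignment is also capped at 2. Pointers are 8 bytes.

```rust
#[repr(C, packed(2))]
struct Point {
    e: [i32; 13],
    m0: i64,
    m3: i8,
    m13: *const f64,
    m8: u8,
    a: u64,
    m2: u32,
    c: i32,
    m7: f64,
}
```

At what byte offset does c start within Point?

e at 0 (size 52, align 2) → ends 52
m0 at 52 (size 8, align 2) → ends 60
m3 at 60 (size 1, align 1) → ends 61
pad 1 to align 2 for m13
m13 at 62 (size 8, align 2) → ends 70
m8 at 70 (size 1, align 1) → ends 71
pad 1 to align 2 for a
a at 72 (size 8, align 2) → ends 80
m2 at 80 (size 4, align 2) → ends 84
c at 84 (size 4, align 2) → ends 88

84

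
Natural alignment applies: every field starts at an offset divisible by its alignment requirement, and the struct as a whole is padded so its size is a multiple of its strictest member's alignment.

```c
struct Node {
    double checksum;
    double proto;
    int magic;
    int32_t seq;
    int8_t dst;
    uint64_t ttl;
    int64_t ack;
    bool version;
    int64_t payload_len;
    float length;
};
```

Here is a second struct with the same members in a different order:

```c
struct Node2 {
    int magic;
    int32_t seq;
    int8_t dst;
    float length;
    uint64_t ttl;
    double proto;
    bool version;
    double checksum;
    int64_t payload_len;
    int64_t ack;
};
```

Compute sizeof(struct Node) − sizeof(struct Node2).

8

checksum at 0 (size 8, align 8) → ends 8
proto at 8 (size 8, align 8) → ends 16
magic at 16 (size 4, align 4) → ends 20
seq at 20 (size 4, align 4) → ends 24
dst at 24 (size 1, align 1) → ends 25
pad 7 to align 8 for ttl
ttl at 32 (size 8, align 8) → ends 40
ack at 40 (size 8, align 8) → ends 48
version at 48 (size 1, align 1) → ends 49
pad 7 to align 8 for payload_len
payload_len at 56 (size 8, align 8) → ends 64
length at 64 (size 4, align 4) → ends 68
tail pad 4 to reach multiple of 8
total 72 bytes, alignment 8
— Node2 —
magic at 0 (size 4, align 4) → ends 4
seq at 4 (size 4, align 4) → ends 8
dst at 8 (size 1, align 1) → ends 9
pad 3 to align 4 for length
length at 12 (size 4, align 4) → ends 16
ttl at 16 (size 8, align 8) → ends 24
proto at 24 (size 8, align 8) → ends 32
version at 32 (size 1, align 1) → ends 33
pad 7 to align 8 for checksum
checksum at 40 (size 8, align 8) → ends 48
payload_len at 48 (size 8, align 8) → ends 56
ack at 56 (size 8, align 8) → ends 64
total 64 bytes, alignment 8
72 − 64 = 8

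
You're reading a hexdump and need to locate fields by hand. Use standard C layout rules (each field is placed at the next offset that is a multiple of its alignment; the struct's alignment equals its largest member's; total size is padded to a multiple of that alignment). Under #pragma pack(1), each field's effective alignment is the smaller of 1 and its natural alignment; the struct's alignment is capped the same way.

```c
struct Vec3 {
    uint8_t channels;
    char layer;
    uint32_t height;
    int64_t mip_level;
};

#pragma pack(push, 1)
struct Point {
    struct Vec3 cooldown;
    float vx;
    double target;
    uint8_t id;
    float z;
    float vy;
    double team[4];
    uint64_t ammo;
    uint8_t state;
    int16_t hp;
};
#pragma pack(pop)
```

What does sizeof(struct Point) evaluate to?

Vec3: @0: channels [1B, align 1] → 1; @1: layer [1B, align 1] → 2; +2 pad (align 4); @4: height [4B, align 4] → 8; @8: mip_level [8B, align 8] → 16; size 16, align 8
@0: cooldown [16B, align 1] → 16
@16: vx [4B, align 1] → 20
@20: target [8B, align 1] → 28
@28: id [1B, align 1] → 29
@29: z [4B, align 1] → 33
@33: vy [4B, align 1] → 37
@37: team [32B, align 1] → 69
@69: ammo [8B, align 1] → 77
@77: state [1B, align 1] → 78
@78: hp [2B, align 1] → 80
size 80, align 1

80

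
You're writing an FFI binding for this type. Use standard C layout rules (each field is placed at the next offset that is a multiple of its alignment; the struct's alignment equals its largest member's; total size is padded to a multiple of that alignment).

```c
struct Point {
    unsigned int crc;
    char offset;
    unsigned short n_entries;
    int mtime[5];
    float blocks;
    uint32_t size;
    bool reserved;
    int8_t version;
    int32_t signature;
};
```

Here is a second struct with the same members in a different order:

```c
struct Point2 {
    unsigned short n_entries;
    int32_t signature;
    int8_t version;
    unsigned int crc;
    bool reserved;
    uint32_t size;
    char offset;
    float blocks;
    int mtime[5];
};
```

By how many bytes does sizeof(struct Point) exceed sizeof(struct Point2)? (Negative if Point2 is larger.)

0..4  crc  (4B, 4-aligned)
4..5  offset  (1B, 1-aligned)
5..6  -- padding (1B)
6..8  n_entries  (2B, 2-aligned)
8..28  mtime  (20B, 4-aligned)
28..32  blocks  (4B, 4-aligned)
32..36  size  (4B, 4-aligned)
36..37  reserved  (1B, 1-aligned)
37..38  version  (1B, 1-aligned)
38..40  -- padding (2B)
40..44  signature  (4B, 4-aligned)
sizeof = 44, alignof = 4
— Point2 —
0..2  n_entries  (2B, 2-aligned)
2..4  -- padding (2B)
4..8  signature  (4B, 4-aligned)
8..9  version  (1B, 1-aligned)
9..12  -- padding (3B)
12..16  crc  (4B, 4-aligned)
16..17  reserved  (1B, 1-aligned)
17..20  -- padding (3B)
20..24  size  (4B, 4-aligned)
24..25  offset  (1B, 1-aligned)
25..28  -- padding (3B)
28..32  blocks  (4B, 4-aligned)
32..52  mtime  (20B, 4-aligned)
sizeof = 52, alignof = 4
44 − 52 = -8

-8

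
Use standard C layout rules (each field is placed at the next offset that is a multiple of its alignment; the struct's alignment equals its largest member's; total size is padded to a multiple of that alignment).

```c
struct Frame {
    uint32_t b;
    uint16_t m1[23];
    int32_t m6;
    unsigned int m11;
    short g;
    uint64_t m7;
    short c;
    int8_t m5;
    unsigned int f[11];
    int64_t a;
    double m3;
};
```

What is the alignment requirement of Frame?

member alignments: b=4, m1=2, m6=4, m11=4, g=2, m7=8, c=2, m5=1, f=4, a=8, m3=8
max = 8

8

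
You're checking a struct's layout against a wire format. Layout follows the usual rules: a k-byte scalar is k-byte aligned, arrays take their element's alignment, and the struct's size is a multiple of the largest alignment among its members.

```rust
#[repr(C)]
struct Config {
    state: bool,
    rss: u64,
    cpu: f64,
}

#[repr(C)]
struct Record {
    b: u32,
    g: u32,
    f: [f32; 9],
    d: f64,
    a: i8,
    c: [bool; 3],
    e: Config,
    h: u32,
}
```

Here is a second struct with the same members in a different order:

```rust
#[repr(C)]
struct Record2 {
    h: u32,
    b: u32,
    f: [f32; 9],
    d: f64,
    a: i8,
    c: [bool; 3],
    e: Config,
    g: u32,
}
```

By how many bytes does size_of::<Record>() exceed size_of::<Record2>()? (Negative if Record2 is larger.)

Config: state at 0 (size 1, align 1) → ends 1; pad 7 to align 8 for rss; rss at 8 (size 8, align 8) → ends 16; cpu at 16 (size 8, align 8) → ends 24; total 24 bytes, alignment 8
b at 0 (size 4, align 4) → ends 4
g at 4 (size 4, align 4) → ends 8
f at 8 (size 36, align 4) → ends 44
pad 4 to align 8 for d
d at 48 (size 8, align 8) → ends 56
a at 56 (size 1, align 1) → ends 57
c at 57 (size 3, align 1) → ends 60
pad 4 to align 8 for e
e at 64 (size 24, align 8) → ends 88
h at 88 (size 4, align 4) → ends 92
tail pad 4 to reach multiple of 8
total 96 bytes, alignment 8
— Record2 —
h at 0 (size 4, align 4) → ends 4
b at 4 (size 4, align 4) → ends 8
f at 8 (size 36, align 4) → ends 44
pad 4 to align 8 for d
d at 48 (size 8, align 8) → ends 56
a at 56 (size 1, align 1) → ends 57
c at 57 (size 3, align 1) → ends 60
pad 4 to align 8 for e
e at 64 (size 24, align 8) → ends 88
g at 88 (size 4, align 4) → ends 92
tail pad 4 to reach multiple of 8
total 96 bytes, alignment 8
96 − 96 = 0

0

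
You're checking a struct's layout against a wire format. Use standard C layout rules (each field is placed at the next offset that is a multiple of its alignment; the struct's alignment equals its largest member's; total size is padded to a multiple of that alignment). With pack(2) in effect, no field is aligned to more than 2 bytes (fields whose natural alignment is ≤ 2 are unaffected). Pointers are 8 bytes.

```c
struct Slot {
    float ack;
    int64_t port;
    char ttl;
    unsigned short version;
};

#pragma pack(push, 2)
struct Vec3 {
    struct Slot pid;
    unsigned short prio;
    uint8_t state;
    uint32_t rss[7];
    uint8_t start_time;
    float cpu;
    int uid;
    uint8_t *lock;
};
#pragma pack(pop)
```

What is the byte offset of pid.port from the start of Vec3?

8

Slot: 0..4  ack  (4B, 4-aligned); 4..8  -- padding (4B); 8..16  port  (8B, 8-aligned); 16..17  ttl  (1B, 1-aligned); 17..18  -- padding (1B); 18..20  version  (2B, 2-aligned); 20..24  -- tail padding (4B); sizeof = 24, alignof = 8
0..24  pid  (24B, 2-aligned)
within Slot: port at 8
0 + 8 = 8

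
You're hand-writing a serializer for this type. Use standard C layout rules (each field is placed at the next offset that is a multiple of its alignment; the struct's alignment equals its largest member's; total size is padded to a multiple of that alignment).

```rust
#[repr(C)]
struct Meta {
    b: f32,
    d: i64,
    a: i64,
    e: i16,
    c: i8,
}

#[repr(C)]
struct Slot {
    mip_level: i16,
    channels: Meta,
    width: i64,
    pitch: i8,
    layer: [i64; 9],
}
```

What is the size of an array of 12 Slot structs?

1536

Meta: 0..4  b  (4B, 4-aligned); 4..8  -- padding (4B); 8..16  d  (8B, 8-aligned); 16..24  a  (8B, 8-aligned); 24..26  e  (2B, 2-aligned); 26..27  c  (1B, 1-aligned); 27..32  -- tail padding (5B); sizeof = 32, alignof = 8
0..2  mip_level  (2B, 2-aligned)
2..8  -- padding (6B)
8..40  channels  (32B, 8-aligned)
40..48  width  (8B, 8-aligned)
48..49  pitch  (1B, 1-aligned)
49..56  -- padding (7B)
56..128  layer  (72B, 8-aligned)
sizeof = 128, alignof = 8
array of 12: 12 × 128 = 1536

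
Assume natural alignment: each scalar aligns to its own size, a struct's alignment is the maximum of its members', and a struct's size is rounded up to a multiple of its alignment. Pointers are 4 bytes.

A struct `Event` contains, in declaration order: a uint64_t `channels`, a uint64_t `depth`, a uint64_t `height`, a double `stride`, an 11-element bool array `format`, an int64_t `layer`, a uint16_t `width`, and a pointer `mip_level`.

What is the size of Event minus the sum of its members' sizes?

channels at 0 (size 8, align 8) → ends 8
depth at 8 (size 8, align 8) → ends 16
height at 16 (size 8, align 8) → ends 24
stride at 24 (size 8, align 8) → ends 32
format at 32 (size 11, align 1) → ends 43
pad 5 to align 8 for layer
layer at 48 (size 8, align 8) → ends 56
width at 56 (size 2, align 2) → ends 58
pad 2 to align 4 for mip_level
mip_level at 60 (size 4, align 4) → ends 64
total 64 bytes, alignment 8
data bytes 57, size 64 → padding 7

7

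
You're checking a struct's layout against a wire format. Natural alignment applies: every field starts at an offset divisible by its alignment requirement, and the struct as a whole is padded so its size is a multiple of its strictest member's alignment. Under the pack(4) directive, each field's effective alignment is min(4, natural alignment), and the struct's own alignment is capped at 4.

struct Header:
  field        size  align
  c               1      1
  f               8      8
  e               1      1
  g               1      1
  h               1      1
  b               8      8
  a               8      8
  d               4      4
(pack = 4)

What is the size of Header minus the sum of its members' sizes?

4

0..1  c  (1B, 1-aligned)
1..4  -- padding (3B)
4..12  f  (8B, 4-aligned)
12..13  e  (1B, 1-aligned)
13..14  g  (1B, 1-aligned)
14..15  h  (1B, 1-aligned)
15..16  -- padding (1B)
16..24  b  (8B, 4-aligned)
24..32  a  (8B, 4-aligned)
32..36  d  (4B, 4-aligned)
sizeof = 36, alignof = 4
data bytes 32, size 36 → padding 4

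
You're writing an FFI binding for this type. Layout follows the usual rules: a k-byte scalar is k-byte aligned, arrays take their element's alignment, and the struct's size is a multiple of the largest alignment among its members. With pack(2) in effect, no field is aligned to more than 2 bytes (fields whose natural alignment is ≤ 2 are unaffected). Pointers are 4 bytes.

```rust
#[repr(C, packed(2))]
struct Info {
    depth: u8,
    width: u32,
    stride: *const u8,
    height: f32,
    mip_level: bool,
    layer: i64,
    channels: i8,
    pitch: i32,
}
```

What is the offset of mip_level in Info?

14

@0: depth [1B, align 1] → 1
+1 pad (align 2)
@2: width [4B, align 2] → 6
@6: stride [4B, align 2] → 10
@10: height [4B, align 2] → 14
@14: mip_level [1B, align 1] → 15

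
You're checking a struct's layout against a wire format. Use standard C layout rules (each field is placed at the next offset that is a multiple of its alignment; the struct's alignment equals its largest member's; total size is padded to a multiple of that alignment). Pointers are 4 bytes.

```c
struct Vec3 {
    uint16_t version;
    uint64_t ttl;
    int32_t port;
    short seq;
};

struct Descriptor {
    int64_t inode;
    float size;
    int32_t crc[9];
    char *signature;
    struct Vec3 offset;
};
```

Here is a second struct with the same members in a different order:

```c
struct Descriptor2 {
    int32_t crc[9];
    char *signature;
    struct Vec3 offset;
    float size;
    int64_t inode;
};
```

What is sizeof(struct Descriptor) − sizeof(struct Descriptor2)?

0

Vec3: @0: version [2B, align 2] → 2; +6 pad (align 8); @8: ttl [8B, align 8] → 16; @16: port [4B, align 4] → 20; @20: seq [2B, align 2] → 22; +2 tail pad (align 8); size 24, align 8
@0: inode [8B, align 8] → 8
@8: size [4B, align 4] → 12
@12: crc [36B, align 4] → 48
@48: signature [4B, align 4] → 52
+4 pad (align 8)
@56: offset [24B, align 8] → 80
size 80, align 8
— Descriptor2 —
@0: crc [36B, align 4] → 36
@36: signature [4B, align 4] → 40
@40: offset [24B, align 8] → 64
@64: size [4B, align 4] → 68
+4 pad (align 8)
@72: inode [8B, align 8] → 80
size 80, align 8
80 − 80 = 0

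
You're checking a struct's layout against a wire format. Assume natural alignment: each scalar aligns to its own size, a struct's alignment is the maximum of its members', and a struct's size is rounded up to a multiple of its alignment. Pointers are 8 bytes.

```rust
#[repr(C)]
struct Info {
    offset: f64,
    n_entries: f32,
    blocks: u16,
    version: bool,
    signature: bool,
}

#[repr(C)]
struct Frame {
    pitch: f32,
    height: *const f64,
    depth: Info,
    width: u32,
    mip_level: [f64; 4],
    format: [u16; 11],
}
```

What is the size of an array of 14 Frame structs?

Info: 0..8  offset  (8B, 8-aligned); 8..12  n_entries  (4B, 4-aligned); 12..14  blocks  (2B, 2-aligned); 14..15  version  (1B, 1-aligned); 15..16  signature  (1B, 1-aligned); sizeof = 16, alignof = 8
0..4  pitch  (4B, 4-aligned)
4..8  -- padding (4B)
8..16  height  (8B, 8-aligned)
16..32  depth  (16B, 8-aligned)
32..36  width  (4B, 4-aligned)
36..40  -- padding (4B)
40..72  mip_level  (32B, 8-aligned)
72..94  format  (22B, 2-aligned)
94..96  -- tail padding (2B)
sizeof = 96, alignof = 8
array of 14: 14 × 96 = 1344

1344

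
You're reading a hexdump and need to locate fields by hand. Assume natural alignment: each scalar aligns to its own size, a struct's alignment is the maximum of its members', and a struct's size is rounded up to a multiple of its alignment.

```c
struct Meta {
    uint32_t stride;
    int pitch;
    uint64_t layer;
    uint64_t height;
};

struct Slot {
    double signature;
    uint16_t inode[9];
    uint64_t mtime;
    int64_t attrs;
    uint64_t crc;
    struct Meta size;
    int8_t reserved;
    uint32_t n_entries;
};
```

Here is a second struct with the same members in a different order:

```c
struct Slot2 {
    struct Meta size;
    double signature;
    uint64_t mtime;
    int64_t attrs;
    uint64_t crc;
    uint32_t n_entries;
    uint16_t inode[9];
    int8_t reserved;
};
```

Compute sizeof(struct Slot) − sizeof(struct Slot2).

8

Meta: @0: stride [4B, align 4] → 4; @4: pitch [4B, align 4] → 8; @8: layer [8B, align 8] → 16; @16: height [8B, align 8] → 24; size 24, align 8
@0: signature [8B, align 8] → 8
@8: inode [18B, align 2] → 26
+6 pad (align 8)
@32: mtime [8B, align 8] → 40
@40: attrs [8B, align 8] → 48
@48: crc [8B, align 8] → 56
@56: size [24B, align 8] → 80
@80: reserved [1B, align 1] → 81
+3 pad (align 4)
@84: n_entries [4B, align 4] → 88
size 88, align 8
— Slot2 —
@0: size [24B, align 8] → 24
@24: signature [8B, align 8] → 32
@32: mtime [8B, align 8] → 40
@40: attrs [8B, align 8] → 48
@48: crc [8B, align 8] → 56
@56: n_entries [4B, align 4] → 60
@60: inode [18B, align 2] → 78
@78: reserved [1B, align 1] → 79
+1 tail pad (align 8)
size 80, align 8
88 − 80 = 8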